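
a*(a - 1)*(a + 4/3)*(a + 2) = a^4 + 7*a^3/3 - 2*a^2/3 - 8*a/3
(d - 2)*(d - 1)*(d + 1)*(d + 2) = d^4 - 5*d^2 + 4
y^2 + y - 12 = (y - 3)*(y + 4)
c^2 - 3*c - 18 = (c - 6)*(c + 3)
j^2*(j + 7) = j^3 + 7*j^2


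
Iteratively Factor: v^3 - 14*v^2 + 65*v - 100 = (v - 4)*(v^2 - 10*v + 25) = (v - 5)*(v - 4)*(v - 5)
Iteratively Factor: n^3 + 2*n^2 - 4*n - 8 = (n + 2)*(n^2 - 4) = (n + 2)^2*(n - 2)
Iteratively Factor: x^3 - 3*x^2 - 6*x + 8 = (x - 4)*(x^2 + x - 2) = (x - 4)*(x + 2)*(x - 1)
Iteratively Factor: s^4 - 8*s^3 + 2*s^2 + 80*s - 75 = (s - 5)*(s^3 - 3*s^2 - 13*s + 15) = (s - 5)^2*(s^2 + 2*s - 3) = (s - 5)^2*(s - 1)*(s + 3)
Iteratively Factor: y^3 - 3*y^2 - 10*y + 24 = (y + 3)*(y^2 - 6*y + 8) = (y - 4)*(y + 3)*(y - 2)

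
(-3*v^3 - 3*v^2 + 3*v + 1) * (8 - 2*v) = 6*v^4 - 18*v^3 - 30*v^2 + 22*v + 8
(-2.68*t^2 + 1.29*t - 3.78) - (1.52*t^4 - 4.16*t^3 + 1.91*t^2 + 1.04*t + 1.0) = -1.52*t^4 + 4.16*t^3 - 4.59*t^2 + 0.25*t - 4.78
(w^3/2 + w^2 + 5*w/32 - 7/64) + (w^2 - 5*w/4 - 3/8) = w^3/2 + 2*w^2 - 35*w/32 - 31/64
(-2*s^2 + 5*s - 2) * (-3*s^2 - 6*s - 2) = 6*s^4 - 3*s^3 - 20*s^2 + 2*s + 4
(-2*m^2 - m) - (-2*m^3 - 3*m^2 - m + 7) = 2*m^3 + m^2 - 7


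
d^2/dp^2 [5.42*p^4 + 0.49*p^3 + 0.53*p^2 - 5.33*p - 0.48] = 65.04*p^2 + 2.94*p + 1.06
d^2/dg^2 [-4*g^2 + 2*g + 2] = -8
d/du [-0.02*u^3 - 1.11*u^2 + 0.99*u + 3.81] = -0.06*u^2 - 2.22*u + 0.99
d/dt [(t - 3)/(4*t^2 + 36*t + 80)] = (t^2 + 9*t - (t - 3)*(2*t + 9) + 20)/(4*(t^2 + 9*t + 20)^2)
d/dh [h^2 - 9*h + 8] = 2*h - 9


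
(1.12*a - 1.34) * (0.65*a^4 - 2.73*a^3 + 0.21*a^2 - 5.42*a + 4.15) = 0.728*a^5 - 3.9286*a^4 + 3.8934*a^3 - 6.3518*a^2 + 11.9108*a - 5.561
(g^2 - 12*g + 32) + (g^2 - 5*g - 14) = 2*g^2 - 17*g + 18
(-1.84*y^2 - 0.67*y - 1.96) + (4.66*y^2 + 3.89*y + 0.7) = 2.82*y^2 + 3.22*y - 1.26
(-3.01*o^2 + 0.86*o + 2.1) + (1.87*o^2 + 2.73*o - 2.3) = -1.14*o^2 + 3.59*o - 0.2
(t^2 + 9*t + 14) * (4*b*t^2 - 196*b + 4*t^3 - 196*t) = 4*b*t^4 + 36*b*t^3 - 140*b*t^2 - 1764*b*t - 2744*b + 4*t^5 + 36*t^4 - 140*t^3 - 1764*t^2 - 2744*t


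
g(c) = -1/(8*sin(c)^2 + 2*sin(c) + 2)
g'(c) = -(-16*sin(c)*cos(c) - 2*cos(c))/(8*sin(c)^2 + 2*sin(c) + 2)^2 = (8*sin(c) + 1)*cos(c)/(2*(4*sin(c)^2 + sin(c) + 1)^2)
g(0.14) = -0.41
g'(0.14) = 0.71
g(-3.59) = -0.23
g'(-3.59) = -0.42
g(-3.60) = -0.22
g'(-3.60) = -0.41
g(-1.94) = -0.14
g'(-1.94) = 0.09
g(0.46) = -0.22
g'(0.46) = 0.41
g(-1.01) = -0.17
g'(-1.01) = -0.17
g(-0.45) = -0.38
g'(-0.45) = -0.64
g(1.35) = -0.09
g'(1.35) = 0.03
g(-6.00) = -0.31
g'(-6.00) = 0.61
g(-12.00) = -0.19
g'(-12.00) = 0.31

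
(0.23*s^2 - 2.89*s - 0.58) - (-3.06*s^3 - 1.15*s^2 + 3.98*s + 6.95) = 3.06*s^3 + 1.38*s^2 - 6.87*s - 7.53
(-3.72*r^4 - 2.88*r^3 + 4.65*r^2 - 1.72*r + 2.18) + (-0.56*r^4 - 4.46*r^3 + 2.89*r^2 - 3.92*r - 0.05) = -4.28*r^4 - 7.34*r^3 + 7.54*r^2 - 5.64*r + 2.13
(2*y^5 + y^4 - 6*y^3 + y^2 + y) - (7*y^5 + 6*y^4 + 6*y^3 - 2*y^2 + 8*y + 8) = -5*y^5 - 5*y^4 - 12*y^3 + 3*y^2 - 7*y - 8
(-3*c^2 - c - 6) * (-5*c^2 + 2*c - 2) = 15*c^4 - c^3 + 34*c^2 - 10*c + 12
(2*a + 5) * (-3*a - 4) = -6*a^2 - 23*a - 20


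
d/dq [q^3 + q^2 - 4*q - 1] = 3*q^2 + 2*q - 4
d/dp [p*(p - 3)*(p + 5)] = 3*p^2 + 4*p - 15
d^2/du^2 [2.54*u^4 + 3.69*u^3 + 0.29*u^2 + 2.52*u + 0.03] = 30.48*u^2 + 22.14*u + 0.58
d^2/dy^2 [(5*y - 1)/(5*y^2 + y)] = 2*(-75*y^2*(5*y + 1) + (5*y - 1)*(10*y + 1)^2)/(y^3*(5*y + 1)^3)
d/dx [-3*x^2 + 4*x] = 4 - 6*x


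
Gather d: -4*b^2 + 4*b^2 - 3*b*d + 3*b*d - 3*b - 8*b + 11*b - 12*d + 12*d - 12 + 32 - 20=0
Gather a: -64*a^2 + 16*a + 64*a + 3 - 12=-64*a^2 + 80*a - 9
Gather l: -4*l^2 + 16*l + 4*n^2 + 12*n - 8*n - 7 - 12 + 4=-4*l^2 + 16*l + 4*n^2 + 4*n - 15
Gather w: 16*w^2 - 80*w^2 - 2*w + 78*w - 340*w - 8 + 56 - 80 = -64*w^2 - 264*w - 32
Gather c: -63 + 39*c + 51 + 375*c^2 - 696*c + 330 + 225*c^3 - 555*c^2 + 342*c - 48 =225*c^3 - 180*c^2 - 315*c + 270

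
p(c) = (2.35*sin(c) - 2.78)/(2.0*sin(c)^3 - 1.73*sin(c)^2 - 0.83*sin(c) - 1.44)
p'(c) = (2.35*sin(c) - 2.78)*(-6.0*sin(c)^2*cos(c) + 3.46*sin(c)*cos(c) + 0.83*cos(c))/(2.0*sin(c)^3 - 1.73*sin(c)^2 - 0.83*sin(c) - 1.44)^2 + 2.35*cos(c)/(2.0*sin(c)^3 - 1.73*sin(c)^2 - 0.83*sin(c) - 1.44) = (-9.4*sin(c)^3 + 20.7455*sin(c)^2 - 9.6188*sin(c) - 5.6914)*cos(c)/(4.0*sin(c)^6 - 6.92*sin(c)^5 - 0.3271*sin(c)^4 - 2.8882*sin(c)^3 + 5.6713*sin(c)^2 + 2.3904*sin(c) + 2.0736)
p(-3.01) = 2.26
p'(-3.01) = 2.15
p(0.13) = 1.57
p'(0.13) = -2.65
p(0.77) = 0.52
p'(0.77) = -0.83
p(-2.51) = 2.12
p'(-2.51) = -1.91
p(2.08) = 0.34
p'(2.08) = 0.48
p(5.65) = 2.12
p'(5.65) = 1.92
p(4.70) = 1.18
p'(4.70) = -0.02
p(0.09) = 1.68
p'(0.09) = -2.73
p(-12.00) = 0.73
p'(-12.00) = -1.24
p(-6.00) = 1.20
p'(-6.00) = -2.15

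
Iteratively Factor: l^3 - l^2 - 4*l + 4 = (l + 2)*(l^2 - 3*l + 2) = (l - 2)*(l + 2)*(l - 1)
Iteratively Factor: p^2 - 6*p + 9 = (p - 3)*(p - 3)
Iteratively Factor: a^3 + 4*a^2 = (a)*(a^2 + 4*a) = a^2*(a + 4)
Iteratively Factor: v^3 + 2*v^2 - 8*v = (v + 4)*(v^2 - 2*v) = (v - 2)*(v + 4)*(v)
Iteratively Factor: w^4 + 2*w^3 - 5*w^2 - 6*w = (w + 1)*(w^3 + w^2 - 6*w) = (w - 2)*(w + 1)*(w^2 + 3*w) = (w - 2)*(w + 1)*(w + 3)*(w)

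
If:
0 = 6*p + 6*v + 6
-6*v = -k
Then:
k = 6*v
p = -v - 1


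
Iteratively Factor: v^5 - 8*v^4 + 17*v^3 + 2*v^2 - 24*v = (v - 3)*(v^4 - 5*v^3 + 2*v^2 + 8*v) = (v - 3)*(v + 1)*(v^3 - 6*v^2 + 8*v) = (v - 4)*(v - 3)*(v + 1)*(v^2 - 2*v) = v*(v - 4)*(v - 3)*(v + 1)*(v - 2)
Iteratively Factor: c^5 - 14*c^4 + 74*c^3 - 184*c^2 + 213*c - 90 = (c - 1)*(c^4 - 13*c^3 + 61*c^2 - 123*c + 90) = (c - 2)*(c - 1)*(c^3 - 11*c^2 + 39*c - 45) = (c - 5)*(c - 2)*(c - 1)*(c^2 - 6*c + 9) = (c - 5)*(c - 3)*(c - 2)*(c - 1)*(c - 3)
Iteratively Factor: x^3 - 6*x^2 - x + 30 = (x + 2)*(x^2 - 8*x + 15) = (x - 5)*(x + 2)*(x - 3)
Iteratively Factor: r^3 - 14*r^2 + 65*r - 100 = (r - 5)*(r^2 - 9*r + 20) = (r - 5)^2*(r - 4)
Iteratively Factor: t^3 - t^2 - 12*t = (t + 3)*(t^2 - 4*t) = t*(t + 3)*(t - 4)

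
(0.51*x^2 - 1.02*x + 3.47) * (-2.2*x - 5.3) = -1.122*x^3 - 0.459*x^2 - 2.228*x - 18.391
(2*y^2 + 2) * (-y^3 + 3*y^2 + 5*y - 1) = -2*y^5 + 6*y^4 + 8*y^3 + 4*y^2 + 10*y - 2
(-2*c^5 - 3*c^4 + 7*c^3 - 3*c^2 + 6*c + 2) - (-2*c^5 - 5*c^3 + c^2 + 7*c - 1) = -3*c^4 + 12*c^3 - 4*c^2 - c + 3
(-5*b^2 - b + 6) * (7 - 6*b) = 30*b^3 - 29*b^2 - 43*b + 42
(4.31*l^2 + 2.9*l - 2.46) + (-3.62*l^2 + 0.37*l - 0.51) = 0.69*l^2 + 3.27*l - 2.97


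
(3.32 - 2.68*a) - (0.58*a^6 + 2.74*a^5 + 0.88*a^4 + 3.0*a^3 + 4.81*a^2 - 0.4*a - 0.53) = -0.58*a^6 - 2.74*a^5 - 0.88*a^4 - 3.0*a^3 - 4.81*a^2 - 2.28*a + 3.85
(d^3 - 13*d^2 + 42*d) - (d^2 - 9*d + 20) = d^3 - 14*d^2 + 51*d - 20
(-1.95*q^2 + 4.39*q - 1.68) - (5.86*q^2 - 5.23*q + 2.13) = -7.81*q^2 + 9.62*q - 3.81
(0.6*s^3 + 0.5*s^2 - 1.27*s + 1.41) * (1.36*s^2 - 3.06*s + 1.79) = 0.816*s^5 - 1.156*s^4 - 2.1832*s^3 + 6.6988*s^2 - 6.5879*s + 2.5239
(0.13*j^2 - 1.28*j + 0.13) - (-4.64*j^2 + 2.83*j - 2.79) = 4.77*j^2 - 4.11*j + 2.92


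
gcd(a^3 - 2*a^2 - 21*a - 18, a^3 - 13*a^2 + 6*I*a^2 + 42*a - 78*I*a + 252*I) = a - 6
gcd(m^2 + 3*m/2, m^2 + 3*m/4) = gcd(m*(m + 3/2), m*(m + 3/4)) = m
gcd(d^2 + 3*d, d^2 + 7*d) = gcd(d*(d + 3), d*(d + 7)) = d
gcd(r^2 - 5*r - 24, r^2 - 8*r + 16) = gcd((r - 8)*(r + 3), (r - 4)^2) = 1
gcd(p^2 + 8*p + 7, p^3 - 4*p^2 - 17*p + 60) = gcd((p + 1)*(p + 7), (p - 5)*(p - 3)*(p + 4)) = 1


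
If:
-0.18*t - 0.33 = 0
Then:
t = -1.83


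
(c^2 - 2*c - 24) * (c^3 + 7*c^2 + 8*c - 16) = c^5 + 5*c^4 - 30*c^3 - 200*c^2 - 160*c + 384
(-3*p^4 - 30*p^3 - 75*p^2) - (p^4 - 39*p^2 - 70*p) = -4*p^4 - 30*p^3 - 36*p^2 + 70*p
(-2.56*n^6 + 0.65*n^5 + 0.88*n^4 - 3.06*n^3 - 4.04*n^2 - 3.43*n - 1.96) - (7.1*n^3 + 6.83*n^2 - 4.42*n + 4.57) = -2.56*n^6 + 0.65*n^5 + 0.88*n^4 - 10.16*n^3 - 10.87*n^2 + 0.99*n - 6.53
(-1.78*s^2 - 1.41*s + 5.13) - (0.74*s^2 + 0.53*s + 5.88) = -2.52*s^2 - 1.94*s - 0.75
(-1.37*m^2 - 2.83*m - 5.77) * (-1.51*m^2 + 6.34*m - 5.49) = 2.0687*m^4 - 4.4125*m^3 - 1.7082*m^2 - 21.0451*m + 31.6773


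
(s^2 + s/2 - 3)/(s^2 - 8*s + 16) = (s^2 + s/2 - 3)/(s^2 - 8*s + 16)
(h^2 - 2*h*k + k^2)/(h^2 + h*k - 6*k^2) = (h^2 - 2*h*k + k^2)/(h^2 + h*k - 6*k^2)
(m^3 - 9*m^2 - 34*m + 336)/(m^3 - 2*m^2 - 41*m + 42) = (m - 8)/(m - 1)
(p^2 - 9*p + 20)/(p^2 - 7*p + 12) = (p - 5)/(p - 3)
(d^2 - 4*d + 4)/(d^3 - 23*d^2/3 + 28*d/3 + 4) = 3*(d - 2)/(3*d^2 - 17*d - 6)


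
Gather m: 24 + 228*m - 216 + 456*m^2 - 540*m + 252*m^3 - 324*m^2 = 252*m^3 + 132*m^2 - 312*m - 192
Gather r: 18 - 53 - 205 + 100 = -140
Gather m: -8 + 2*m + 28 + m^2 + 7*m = m^2 + 9*m + 20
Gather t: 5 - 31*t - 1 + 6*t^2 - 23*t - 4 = 6*t^2 - 54*t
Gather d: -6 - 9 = -15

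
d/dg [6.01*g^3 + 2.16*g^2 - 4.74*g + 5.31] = 18.03*g^2 + 4.32*g - 4.74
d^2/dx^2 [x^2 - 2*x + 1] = 2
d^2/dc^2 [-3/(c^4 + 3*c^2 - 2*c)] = 6*(3*c*(2*c^2 + 1)*(c^3 + 3*c - 2) - 4*(2*c^3 + 3*c - 1)^2)/(c^3*(c^3 + 3*c - 2)^3)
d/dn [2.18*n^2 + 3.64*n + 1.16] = 4.36*n + 3.64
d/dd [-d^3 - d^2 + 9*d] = -3*d^2 - 2*d + 9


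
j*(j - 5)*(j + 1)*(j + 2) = j^4 - 2*j^3 - 13*j^2 - 10*j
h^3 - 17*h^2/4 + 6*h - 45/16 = (h - 3/2)^2*(h - 5/4)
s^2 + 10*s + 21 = (s + 3)*(s + 7)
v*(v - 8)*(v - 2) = v^3 - 10*v^2 + 16*v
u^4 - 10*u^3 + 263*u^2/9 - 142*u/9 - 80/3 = (u - 5)*(u - 3)*(u - 8/3)*(u + 2/3)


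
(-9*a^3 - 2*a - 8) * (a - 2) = -9*a^4 + 18*a^3 - 2*a^2 - 4*a + 16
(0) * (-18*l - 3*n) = 0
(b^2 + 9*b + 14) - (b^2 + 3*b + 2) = 6*b + 12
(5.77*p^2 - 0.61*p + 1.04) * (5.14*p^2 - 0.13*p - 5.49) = 29.6578*p^4 - 3.8855*p^3 - 26.2524*p^2 + 3.2137*p - 5.7096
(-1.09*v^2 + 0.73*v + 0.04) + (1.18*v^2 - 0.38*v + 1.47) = 0.0899999999999999*v^2 + 0.35*v + 1.51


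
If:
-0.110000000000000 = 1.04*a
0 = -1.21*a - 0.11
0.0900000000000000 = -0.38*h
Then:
No Solution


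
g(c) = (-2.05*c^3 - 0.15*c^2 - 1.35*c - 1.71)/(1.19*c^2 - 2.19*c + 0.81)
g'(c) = (2.19 - 2.38*c)*(-2.05*c^3 - 0.15*c^2 - 1.35*c - 1.71)/(1.19*c^2 - 2.19*c + 0.81)^2 + (-6.15*c^2 - 0.3*c - 1.35)/(1.19*c^2 - 2.19*c + 0.81) = (-2.4395*c^4 + 8.979*c^3 - 3.0465*c^2 + 3.8268*c - 4.8384)/(1.4161*c^4 - 5.2122*c^3 + 6.7239*c^2 - 3.5478*c + 0.6561)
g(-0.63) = -0.15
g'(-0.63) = -1.56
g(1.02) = 29.18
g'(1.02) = 80.69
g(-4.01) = 4.65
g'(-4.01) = -1.55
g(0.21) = -5.02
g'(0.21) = -25.24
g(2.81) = -12.87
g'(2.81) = 1.77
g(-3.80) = 4.32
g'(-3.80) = -1.54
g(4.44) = -13.07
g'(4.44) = -0.99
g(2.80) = -12.89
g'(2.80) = 1.82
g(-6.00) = 7.81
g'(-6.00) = -1.62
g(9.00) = -19.62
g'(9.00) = -1.61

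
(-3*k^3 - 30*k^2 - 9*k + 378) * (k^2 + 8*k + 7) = -3*k^5 - 54*k^4 - 270*k^3 + 96*k^2 + 2961*k + 2646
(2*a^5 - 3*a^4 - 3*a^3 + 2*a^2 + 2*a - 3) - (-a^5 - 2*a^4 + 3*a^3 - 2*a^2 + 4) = 3*a^5 - a^4 - 6*a^3 + 4*a^2 + 2*a - 7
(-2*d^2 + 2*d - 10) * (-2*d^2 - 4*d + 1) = 4*d^4 + 4*d^3 + 10*d^2 + 42*d - 10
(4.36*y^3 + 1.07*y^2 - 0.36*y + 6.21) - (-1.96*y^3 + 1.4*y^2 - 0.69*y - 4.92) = 6.32*y^3 - 0.33*y^2 + 0.33*y + 11.13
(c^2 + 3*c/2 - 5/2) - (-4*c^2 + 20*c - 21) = 5*c^2 - 37*c/2 + 37/2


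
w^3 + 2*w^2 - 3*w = w*(w - 1)*(w + 3)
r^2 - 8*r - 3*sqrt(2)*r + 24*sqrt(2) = (r - 8)*(r - 3*sqrt(2))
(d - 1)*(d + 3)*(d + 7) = d^3 + 9*d^2 + 11*d - 21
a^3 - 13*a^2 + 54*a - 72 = (a - 6)*(a - 4)*(a - 3)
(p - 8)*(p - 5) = p^2 - 13*p + 40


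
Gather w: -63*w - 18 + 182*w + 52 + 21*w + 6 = 140*w + 40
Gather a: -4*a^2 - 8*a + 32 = -4*a^2 - 8*a + 32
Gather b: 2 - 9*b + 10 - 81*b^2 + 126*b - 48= -81*b^2 + 117*b - 36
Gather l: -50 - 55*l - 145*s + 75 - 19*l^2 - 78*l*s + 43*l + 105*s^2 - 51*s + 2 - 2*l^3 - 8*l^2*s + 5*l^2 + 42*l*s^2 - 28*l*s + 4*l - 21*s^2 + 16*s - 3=-2*l^3 + l^2*(-8*s - 14) + l*(42*s^2 - 106*s - 8) + 84*s^2 - 180*s + 24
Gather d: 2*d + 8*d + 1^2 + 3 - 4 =10*d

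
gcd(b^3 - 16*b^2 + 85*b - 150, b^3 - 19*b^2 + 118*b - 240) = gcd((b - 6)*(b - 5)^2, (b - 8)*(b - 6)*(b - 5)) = b^2 - 11*b + 30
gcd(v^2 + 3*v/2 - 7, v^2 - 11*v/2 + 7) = v - 2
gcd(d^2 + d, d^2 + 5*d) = d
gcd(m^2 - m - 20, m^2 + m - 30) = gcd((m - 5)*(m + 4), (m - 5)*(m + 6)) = m - 5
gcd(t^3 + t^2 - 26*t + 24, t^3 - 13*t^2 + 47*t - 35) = t - 1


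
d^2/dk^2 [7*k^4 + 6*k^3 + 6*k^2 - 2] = 84*k^2 + 36*k + 12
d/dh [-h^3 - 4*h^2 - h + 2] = -3*h^2 - 8*h - 1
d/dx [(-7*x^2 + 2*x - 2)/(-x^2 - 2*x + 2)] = 16*x*(x - 2)/(x^4 + 4*x^3 - 8*x + 4)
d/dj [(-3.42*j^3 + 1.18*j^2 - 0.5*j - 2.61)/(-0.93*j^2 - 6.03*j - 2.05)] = (3.1806*j^4 + 41.2452*j^3 + 13.4526*j^2 - 9.6926*j - 14.7133)/(0.8649*j^4 + 11.2158*j^3 + 40.1739*j^2 + 24.723*j + 4.2025)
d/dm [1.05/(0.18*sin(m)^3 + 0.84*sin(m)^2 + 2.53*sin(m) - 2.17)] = (-1.764*sin(m) + 0.2835*cos(2*m) - 2.94)*cos(m)/(0.18*sin(m)^3 + 0.84*sin(m)^2 + 2.53*sin(m) - 2.17)^2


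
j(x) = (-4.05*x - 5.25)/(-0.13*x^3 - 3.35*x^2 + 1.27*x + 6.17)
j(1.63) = 9.69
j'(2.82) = -0.68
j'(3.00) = -0.52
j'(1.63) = -81.30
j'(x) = (-4.05*x - 5.25)*(0.39*x^2 + 6.7*x - 1.27)/(-0.13*x^3 - 3.35*x^2 + 1.27*x + 6.17)^2 - 4.05/(-0.13*x^3 - 3.35*x^2 + 1.27*x + 6.17)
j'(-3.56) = -0.04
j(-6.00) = -0.20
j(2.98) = 0.75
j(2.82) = 0.84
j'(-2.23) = -0.04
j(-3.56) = -0.26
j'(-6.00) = -0.02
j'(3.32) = -0.35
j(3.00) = 0.73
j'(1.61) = -117.15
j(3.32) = 0.60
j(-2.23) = -0.32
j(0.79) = -1.68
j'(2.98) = -0.54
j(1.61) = 11.64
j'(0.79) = -2.24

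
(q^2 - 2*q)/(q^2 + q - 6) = q/(q + 3)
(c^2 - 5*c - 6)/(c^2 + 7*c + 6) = (c - 6)/(c + 6)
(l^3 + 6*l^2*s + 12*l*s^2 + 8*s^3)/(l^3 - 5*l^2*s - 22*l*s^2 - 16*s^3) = (-l^2 - 4*l*s - 4*s^2)/(-l^2 + 7*l*s + 8*s^2)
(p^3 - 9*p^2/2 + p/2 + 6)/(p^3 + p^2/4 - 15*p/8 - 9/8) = 4*(p - 4)/(4*p + 3)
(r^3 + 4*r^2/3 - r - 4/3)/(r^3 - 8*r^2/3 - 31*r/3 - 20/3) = (r - 1)/(r - 5)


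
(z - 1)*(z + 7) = z^2 + 6*z - 7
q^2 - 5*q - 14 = (q - 7)*(q + 2)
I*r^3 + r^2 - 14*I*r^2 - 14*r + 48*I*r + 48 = (r - 8)*(r - 6)*(I*r + 1)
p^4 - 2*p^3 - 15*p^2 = p^2*(p - 5)*(p + 3)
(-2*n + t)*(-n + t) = 2*n^2 - 3*n*t + t^2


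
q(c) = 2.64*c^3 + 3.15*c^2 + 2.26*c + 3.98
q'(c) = 7.92*c^2 + 6.3*c + 2.26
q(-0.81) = 2.81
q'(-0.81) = 2.35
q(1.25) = 16.88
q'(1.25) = 22.51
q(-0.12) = 3.75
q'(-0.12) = 1.62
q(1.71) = 30.26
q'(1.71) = 36.19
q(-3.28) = -62.70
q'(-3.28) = 66.80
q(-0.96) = 2.38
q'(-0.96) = 3.51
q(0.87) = 10.07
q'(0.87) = 13.74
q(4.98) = 419.41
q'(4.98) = 230.05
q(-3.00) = -45.73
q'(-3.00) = 54.64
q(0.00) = 3.98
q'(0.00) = 2.26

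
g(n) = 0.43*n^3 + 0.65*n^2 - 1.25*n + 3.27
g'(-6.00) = 37.39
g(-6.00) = -58.71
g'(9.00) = 114.94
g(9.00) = 358.14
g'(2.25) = 8.21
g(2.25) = 8.65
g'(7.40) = 79.01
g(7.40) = 203.86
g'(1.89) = 5.82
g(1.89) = 6.13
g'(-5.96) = 36.82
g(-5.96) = -57.23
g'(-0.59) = -1.57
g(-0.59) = 4.15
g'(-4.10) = 15.10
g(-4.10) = -10.31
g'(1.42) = 3.20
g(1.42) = 4.04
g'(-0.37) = -1.55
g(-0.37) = 3.80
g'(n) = 1.29*n^2 + 1.3*n - 1.25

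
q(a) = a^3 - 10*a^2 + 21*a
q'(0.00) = 21.00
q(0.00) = 0.00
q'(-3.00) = 108.00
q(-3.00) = -180.00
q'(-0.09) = 22.82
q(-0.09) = -1.97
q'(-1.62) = 61.27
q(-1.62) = -64.52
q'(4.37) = -9.11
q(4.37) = -15.75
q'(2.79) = -11.45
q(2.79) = 2.47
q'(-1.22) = 49.87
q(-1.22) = -42.32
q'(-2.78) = 99.79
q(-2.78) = -157.15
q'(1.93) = -6.43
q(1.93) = 10.47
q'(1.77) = -5.00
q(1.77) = 11.39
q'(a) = 3*a^2 - 20*a + 21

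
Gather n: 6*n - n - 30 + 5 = 5*n - 25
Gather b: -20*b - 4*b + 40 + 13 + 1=54 - 24*b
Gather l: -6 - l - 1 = -l - 7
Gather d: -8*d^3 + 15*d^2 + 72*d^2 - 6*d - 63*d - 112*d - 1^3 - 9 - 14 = -8*d^3 + 87*d^2 - 181*d - 24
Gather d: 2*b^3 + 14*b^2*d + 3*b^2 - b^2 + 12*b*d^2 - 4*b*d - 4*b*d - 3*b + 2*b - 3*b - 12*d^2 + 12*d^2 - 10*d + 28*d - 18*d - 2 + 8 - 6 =2*b^3 + 2*b^2 + 12*b*d^2 - 4*b + d*(14*b^2 - 8*b)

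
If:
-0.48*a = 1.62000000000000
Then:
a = -3.38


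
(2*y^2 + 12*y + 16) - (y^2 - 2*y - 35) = y^2 + 14*y + 51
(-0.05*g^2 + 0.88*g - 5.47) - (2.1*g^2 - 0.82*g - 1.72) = -2.15*g^2 + 1.7*g - 3.75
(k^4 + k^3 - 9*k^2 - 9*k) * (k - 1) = k^5 - 10*k^3 + 9*k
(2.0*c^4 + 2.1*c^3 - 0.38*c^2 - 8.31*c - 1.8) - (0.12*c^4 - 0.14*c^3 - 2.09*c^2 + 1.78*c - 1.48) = 1.88*c^4 + 2.24*c^3 + 1.71*c^2 - 10.09*c - 0.32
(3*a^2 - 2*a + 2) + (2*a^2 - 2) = 5*a^2 - 2*a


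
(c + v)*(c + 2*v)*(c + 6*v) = c^3 + 9*c^2*v + 20*c*v^2 + 12*v^3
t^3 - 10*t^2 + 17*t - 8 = (t - 8)*(t - 1)^2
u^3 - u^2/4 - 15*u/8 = u*(u - 3/2)*(u + 5/4)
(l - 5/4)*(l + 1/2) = l^2 - 3*l/4 - 5/8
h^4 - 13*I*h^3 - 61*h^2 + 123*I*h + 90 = (h - 5*I)*(h - 3*I)^2*(h - 2*I)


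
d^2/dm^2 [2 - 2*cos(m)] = 2*cos(m)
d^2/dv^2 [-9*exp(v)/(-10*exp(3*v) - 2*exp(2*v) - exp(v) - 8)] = 9*(2*(30*exp(2*v) + 4*exp(v) + 1)^2*exp(2*v) - (150*exp(2*v) + 16*exp(v) + 3)*(10*exp(3*v) + 2*exp(2*v) + exp(v) + 8)*exp(v) + (10*exp(3*v) + 2*exp(2*v) + exp(v) + 8)^2)*exp(v)/(10*exp(3*v) + 2*exp(2*v) + exp(v) + 8)^3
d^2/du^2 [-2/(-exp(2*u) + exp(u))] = -(2*(exp(u) - 1)*(4*exp(u) - 1) - 4*(2*exp(u) - 1)^2)*exp(-u)/(exp(u) - 1)^3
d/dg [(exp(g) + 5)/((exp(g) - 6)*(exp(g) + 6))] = (-exp(2*g) - 10*exp(g) - 36)*exp(g)/(exp(4*g) - 72*exp(2*g) + 1296)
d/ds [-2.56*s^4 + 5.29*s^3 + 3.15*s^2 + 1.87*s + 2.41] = -10.24*s^3 + 15.87*s^2 + 6.3*s + 1.87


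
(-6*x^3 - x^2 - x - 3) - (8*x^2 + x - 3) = -6*x^3 - 9*x^2 - 2*x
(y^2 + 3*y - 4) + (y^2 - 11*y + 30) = 2*y^2 - 8*y + 26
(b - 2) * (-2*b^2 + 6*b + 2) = -2*b^3 + 10*b^2 - 10*b - 4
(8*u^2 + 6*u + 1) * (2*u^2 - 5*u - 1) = 16*u^4 - 28*u^3 - 36*u^2 - 11*u - 1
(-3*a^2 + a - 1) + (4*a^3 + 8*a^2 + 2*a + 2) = 4*a^3 + 5*a^2 + 3*a + 1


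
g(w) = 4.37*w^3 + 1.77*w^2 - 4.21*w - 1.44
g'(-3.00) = 103.16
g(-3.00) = -90.87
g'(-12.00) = 1841.15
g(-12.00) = -7247.40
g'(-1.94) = 38.26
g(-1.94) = -18.52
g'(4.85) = 321.34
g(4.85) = 518.32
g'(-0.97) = 4.69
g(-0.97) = 0.32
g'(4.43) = 268.75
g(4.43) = 394.57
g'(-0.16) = -4.44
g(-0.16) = -0.74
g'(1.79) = 44.13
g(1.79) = 21.76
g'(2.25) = 70.12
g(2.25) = 47.83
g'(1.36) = 24.85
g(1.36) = 7.10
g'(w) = 13.11*w^2 + 3.54*w - 4.21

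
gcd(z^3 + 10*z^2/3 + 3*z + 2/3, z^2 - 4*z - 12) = z + 2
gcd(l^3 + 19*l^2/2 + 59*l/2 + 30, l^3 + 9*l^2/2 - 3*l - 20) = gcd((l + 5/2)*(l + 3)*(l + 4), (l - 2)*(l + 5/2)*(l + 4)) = l^2 + 13*l/2 + 10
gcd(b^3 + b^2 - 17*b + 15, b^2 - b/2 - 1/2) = b - 1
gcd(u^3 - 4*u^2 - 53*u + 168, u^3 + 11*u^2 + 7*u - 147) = u^2 + 4*u - 21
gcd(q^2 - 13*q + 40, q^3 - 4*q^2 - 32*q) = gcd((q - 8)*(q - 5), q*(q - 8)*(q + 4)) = q - 8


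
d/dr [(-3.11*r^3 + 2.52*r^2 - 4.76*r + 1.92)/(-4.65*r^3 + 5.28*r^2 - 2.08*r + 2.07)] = (-4.70280000000001*r^4 - 31.3304*r^3 + 27.3621*r^2 - 9.8424*r - 5.8596)/(21.6225*r^6 - 49.104*r^5 + 47.2224*r^4 - 41.2158*r^3 + 26.1856*r^2 - 8.6112*r + 4.2849)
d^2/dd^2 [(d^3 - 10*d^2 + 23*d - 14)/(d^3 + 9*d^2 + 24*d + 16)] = 2*(-19*d^4 + 149*d^3 + 273*d^2 - 553*d - 1090)/(d^7 + 19*d^6 + 147*d^5 + 593*d^4 + 1328*d^3 + 1632*d^2 + 1024*d + 256)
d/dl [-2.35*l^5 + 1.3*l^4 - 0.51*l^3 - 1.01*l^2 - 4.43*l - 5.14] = -11.75*l^4 + 5.2*l^3 - 1.53*l^2 - 2.02*l - 4.43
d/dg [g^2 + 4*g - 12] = 2*g + 4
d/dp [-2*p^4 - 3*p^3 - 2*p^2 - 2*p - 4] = -8*p^3 - 9*p^2 - 4*p - 2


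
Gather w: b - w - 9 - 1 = b - w - 10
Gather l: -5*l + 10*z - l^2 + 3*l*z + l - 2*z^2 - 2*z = -l^2 + l*(3*z - 4) - 2*z^2 + 8*z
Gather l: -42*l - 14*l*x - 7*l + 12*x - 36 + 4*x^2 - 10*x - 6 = l*(-14*x - 49) + 4*x^2 + 2*x - 42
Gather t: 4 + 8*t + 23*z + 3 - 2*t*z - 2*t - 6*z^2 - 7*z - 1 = t*(6 - 2*z) - 6*z^2 + 16*z + 6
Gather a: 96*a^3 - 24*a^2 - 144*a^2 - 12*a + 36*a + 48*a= 96*a^3 - 168*a^2 + 72*a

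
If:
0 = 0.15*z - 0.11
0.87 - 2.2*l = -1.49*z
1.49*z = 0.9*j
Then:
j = 1.21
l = 0.89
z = 0.73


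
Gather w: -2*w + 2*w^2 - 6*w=2*w^2 - 8*w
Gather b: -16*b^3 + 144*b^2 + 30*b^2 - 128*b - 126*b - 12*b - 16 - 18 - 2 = -16*b^3 + 174*b^2 - 266*b - 36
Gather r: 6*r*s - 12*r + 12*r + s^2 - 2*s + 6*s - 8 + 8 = 6*r*s + s^2 + 4*s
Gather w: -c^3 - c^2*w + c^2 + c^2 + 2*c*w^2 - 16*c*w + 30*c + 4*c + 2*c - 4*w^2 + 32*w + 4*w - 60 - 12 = -c^3 + 2*c^2 + 36*c + w^2*(2*c - 4) + w*(-c^2 - 16*c + 36) - 72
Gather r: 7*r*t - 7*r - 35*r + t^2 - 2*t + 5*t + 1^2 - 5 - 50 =r*(7*t - 42) + t^2 + 3*t - 54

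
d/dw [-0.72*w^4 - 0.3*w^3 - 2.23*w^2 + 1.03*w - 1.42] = -2.88*w^3 - 0.9*w^2 - 4.46*w + 1.03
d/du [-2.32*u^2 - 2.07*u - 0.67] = -4.64*u - 2.07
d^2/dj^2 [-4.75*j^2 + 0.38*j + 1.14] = -9.50000000000000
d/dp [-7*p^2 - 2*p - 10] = -14*p - 2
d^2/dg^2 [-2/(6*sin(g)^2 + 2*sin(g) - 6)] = (36*sin(g)^4 + 9*sin(g)^3 - 17*sin(g)^2 - 15*sin(g) - 20)/(sin(g) - 3*cos(g)^2)^3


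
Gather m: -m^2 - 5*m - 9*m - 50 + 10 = -m^2 - 14*m - 40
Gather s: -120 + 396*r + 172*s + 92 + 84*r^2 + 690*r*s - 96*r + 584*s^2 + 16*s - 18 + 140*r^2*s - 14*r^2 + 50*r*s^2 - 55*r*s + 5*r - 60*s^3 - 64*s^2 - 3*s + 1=70*r^2 + 305*r - 60*s^3 + s^2*(50*r + 520) + s*(140*r^2 + 635*r + 185) - 45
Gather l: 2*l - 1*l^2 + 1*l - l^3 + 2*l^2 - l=-l^3 + l^2 + 2*l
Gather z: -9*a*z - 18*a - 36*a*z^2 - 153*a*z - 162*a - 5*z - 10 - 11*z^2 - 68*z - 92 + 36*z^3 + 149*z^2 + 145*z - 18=-180*a + 36*z^3 + z^2*(138 - 36*a) + z*(72 - 162*a) - 120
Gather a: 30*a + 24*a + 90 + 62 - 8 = 54*a + 144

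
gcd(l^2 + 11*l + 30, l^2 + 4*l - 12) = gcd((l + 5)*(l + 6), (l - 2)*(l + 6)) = l + 6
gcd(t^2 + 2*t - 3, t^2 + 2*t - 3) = t^2 + 2*t - 3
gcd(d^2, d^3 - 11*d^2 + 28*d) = d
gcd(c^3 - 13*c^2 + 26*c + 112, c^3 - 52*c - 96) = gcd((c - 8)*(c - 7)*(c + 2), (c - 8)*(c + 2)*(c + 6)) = c^2 - 6*c - 16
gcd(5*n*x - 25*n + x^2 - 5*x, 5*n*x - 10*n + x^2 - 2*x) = 5*n + x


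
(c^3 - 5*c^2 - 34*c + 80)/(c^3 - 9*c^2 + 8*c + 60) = (c^3 - 5*c^2 - 34*c + 80)/(c^3 - 9*c^2 + 8*c + 60)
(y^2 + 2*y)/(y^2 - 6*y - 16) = y/(y - 8)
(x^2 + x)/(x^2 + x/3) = 3*(x + 1)/(3*x + 1)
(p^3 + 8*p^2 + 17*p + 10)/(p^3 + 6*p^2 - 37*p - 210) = (p^2 + 3*p + 2)/(p^2 + p - 42)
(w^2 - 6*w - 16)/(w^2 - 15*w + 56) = (w + 2)/(w - 7)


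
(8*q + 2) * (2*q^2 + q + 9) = 16*q^3 + 12*q^2 + 74*q + 18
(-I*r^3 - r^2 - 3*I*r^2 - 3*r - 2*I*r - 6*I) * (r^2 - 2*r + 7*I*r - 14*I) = -I*r^5 + 6*r^4 - I*r^4 + 6*r^3 - 3*I*r^3 - 22*r^2 - 9*I*r^2 + 14*r + 54*I*r - 84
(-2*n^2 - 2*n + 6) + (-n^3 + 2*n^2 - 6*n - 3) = -n^3 - 8*n + 3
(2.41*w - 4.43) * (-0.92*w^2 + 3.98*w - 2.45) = -2.2172*w^3 + 13.6674*w^2 - 23.5359*w + 10.8535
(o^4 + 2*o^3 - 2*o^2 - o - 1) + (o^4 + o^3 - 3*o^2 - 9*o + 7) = 2*o^4 + 3*o^3 - 5*o^2 - 10*o + 6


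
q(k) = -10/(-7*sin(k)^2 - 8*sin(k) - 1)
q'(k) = -10*(14*sin(k)*cos(k) + 8*cos(k))/(-7*sin(k)^2 - 8*sin(k) - 1)^2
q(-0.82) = -9.03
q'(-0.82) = 12.44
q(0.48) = 1.62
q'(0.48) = -3.35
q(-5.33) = 0.82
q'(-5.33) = -0.76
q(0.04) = 7.51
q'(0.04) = -48.27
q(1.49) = 0.63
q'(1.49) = -0.07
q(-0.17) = -65.32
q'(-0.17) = -2367.90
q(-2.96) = -46.20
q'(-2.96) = 1148.53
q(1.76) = 0.64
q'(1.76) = 0.17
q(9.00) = 1.82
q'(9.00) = 4.17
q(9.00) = 1.82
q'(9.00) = 4.17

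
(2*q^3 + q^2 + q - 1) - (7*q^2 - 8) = 2*q^3 - 6*q^2 + q + 7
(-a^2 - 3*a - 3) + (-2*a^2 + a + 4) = -3*a^2 - 2*a + 1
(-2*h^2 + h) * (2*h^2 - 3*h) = -4*h^4 + 8*h^3 - 3*h^2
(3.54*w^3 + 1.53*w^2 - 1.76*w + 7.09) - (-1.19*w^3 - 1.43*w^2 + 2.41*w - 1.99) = 4.73*w^3 + 2.96*w^2 - 4.17*w + 9.08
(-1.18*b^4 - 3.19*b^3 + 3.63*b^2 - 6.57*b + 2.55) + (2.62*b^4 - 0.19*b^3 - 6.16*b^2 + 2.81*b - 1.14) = 1.44*b^4 - 3.38*b^3 - 2.53*b^2 - 3.76*b + 1.41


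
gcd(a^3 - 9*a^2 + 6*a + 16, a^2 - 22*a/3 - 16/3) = a - 8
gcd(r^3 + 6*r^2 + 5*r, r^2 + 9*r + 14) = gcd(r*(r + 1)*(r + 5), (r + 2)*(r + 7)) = 1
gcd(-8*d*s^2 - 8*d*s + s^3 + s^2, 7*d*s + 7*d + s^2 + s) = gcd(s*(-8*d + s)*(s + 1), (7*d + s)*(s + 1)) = s + 1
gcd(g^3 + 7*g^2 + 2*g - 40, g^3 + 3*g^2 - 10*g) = g^2 + 3*g - 10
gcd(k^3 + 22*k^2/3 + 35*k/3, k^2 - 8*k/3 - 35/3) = k + 7/3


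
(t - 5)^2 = t^2 - 10*t + 25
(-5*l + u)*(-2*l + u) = 10*l^2 - 7*l*u + u^2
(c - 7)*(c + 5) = c^2 - 2*c - 35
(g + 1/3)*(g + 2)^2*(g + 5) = g^4 + 28*g^3/3 + 27*g^2 + 28*g + 20/3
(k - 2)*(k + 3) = k^2 + k - 6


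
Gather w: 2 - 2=0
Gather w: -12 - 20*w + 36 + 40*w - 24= 20*w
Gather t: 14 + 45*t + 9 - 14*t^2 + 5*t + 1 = -14*t^2 + 50*t + 24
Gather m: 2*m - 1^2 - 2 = 2*m - 3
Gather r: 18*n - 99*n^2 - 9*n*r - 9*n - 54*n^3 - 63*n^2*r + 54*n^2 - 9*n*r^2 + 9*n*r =-54*n^3 - 63*n^2*r - 45*n^2 - 9*n*r^2 + 9*n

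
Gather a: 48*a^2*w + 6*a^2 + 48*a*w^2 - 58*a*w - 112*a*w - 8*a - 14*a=a^2*(48*w + 6) + a*(48*w^2 - 170*w - 22)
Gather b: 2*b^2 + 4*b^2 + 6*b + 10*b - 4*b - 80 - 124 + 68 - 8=6*b^2 + 12*b - 144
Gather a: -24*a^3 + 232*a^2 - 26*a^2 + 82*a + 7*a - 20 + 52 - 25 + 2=-24*a^3 + 206*a^2 + 89*a + 9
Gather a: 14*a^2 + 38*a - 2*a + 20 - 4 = 14*a^2 + 36*a + 16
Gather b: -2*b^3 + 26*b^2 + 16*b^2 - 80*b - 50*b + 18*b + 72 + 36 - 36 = -2*b^3 + 42*b^2 - 112*b + 72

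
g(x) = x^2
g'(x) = 2*x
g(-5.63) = 31.70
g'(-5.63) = -11.26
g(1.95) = 3.80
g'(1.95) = 3.90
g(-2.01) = 4.04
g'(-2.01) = -4.02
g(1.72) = 2.96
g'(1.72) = 3.44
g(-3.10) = 9.61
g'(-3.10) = -6.20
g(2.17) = 4.71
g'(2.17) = 4.34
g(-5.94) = 35.28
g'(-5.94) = -11.88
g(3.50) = 12.25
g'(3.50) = 7.00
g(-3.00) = 9.00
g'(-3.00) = -6.00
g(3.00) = 9.00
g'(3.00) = 6.00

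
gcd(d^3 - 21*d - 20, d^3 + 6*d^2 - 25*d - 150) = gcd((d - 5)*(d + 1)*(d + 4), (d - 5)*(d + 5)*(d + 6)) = d - 5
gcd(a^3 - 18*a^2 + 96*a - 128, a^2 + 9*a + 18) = 1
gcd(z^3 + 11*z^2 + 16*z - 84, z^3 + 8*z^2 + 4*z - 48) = z^2 + 4*z - 12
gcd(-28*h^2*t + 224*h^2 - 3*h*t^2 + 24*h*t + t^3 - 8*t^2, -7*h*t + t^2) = -7*h + t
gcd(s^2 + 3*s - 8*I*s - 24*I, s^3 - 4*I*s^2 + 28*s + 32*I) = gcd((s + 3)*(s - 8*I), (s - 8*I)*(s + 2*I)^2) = s - 8*I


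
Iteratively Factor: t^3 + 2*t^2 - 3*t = (t - 1)*(t^2 + 3*t) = (t - 1)*(t + 3)*(t)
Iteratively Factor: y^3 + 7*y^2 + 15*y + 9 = (y + 3)*(y^2 + 4*y + 3) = (y + 3)^2*(y + 1)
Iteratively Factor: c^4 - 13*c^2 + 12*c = (c + 4)*(c^3 - 4*c^2 + 3*c) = (c - 1)*(c + 4)*(c^2 - 3*c) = c*(c - 1)*(c + 4)*(c - 3)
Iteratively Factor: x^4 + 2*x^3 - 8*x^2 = (x)*(x^3 + 2*x^2 - 8*x) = x*(x + 4)*(x^2 - 2*x) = x^2*(x + 4)*(x - 2)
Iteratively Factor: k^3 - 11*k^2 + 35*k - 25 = (k - 1)*(k^2 - 10*k + 25) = (k - 5)*(k - 1)*(k - 5)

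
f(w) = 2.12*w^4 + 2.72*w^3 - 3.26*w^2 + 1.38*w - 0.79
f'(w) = 8.48*w^3 + 8.16*w^2 - 6.52*w + 1.38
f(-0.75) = -4.14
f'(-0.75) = 7.28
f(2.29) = 76.24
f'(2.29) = 131.08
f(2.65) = 135.14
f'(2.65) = 199.22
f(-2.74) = 34.49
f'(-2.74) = -93.93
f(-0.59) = -3.04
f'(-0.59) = 6.33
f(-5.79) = 1736.56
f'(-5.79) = -1333.32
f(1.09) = 3.36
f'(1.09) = 14.95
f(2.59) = 123.57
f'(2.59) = 186.56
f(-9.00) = 11649.17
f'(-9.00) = -5460.90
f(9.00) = 15639.77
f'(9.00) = 6785.58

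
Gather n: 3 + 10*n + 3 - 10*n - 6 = 0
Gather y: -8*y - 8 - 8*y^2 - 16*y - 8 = -8*y^2 - 24*y - 16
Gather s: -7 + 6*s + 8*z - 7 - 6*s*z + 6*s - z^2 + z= s*(12 - 6*z) - z^2 + 9*z - 14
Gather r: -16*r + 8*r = -8*r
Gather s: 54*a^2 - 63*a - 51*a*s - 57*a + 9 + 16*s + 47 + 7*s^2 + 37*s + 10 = 54*a^2 - 120*a + 7*s^2 + s*(53 - 51*a) + 66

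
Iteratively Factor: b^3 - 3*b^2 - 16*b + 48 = (b - 4)*(b^2 + b - 12) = (b - 4)*(b - 3)*(b + 4)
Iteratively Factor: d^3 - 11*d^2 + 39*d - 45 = (d - 3)*(d^2 - 8*d + 15) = (d - 5)*(d - 3)*(d - 3)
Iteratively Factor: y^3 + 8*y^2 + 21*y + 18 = (y + 2)*(y^2 + 6*y + 9) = (y + 2)*(y + 3)*(y + 3)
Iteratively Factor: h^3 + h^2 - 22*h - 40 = (h + 4)*(h^2 - 3*h - 10) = (h - 5)*(h + 4)*(h + 2)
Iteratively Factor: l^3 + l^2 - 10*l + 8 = (l + 4)*(l^2 - 3*l + 2) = (l - 2)*(l + 4)*(l - 1)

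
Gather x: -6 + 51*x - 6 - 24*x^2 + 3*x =-24*x^2 + 54*x - 12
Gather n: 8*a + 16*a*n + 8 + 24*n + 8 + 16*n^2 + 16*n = 8*a + 16*n^2 + n*(16*a + 40) + 16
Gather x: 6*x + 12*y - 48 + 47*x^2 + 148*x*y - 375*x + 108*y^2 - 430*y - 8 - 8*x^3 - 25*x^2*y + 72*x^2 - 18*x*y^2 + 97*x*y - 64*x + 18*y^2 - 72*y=-8*x^3 + x^2*(119 - 25*y) + x*(-18*y^2 + 245*y - 433) + 126*y^2 - 490*y - 56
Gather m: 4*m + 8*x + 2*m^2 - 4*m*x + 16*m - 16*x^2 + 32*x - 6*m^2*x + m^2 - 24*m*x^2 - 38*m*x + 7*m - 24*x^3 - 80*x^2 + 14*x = m^2*(3 - 6*x) + m*(-24*x^2 - 42*x + 27) - 24*x^3 - 96*x^2 + 54*x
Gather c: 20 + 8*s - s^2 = -s^2 + 8*s + 20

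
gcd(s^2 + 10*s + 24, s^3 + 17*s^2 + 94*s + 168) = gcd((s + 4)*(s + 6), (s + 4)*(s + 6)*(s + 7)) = s^2 + 10*s + 24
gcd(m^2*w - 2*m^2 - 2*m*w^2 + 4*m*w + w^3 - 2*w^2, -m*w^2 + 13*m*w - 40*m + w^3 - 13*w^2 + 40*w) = -m + w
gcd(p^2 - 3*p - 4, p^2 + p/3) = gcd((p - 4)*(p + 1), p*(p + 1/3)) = 1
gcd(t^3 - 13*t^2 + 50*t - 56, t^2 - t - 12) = t - 4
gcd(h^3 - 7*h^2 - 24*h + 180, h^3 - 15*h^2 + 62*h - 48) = h - 6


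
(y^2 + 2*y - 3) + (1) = y^2 + 2*y - 2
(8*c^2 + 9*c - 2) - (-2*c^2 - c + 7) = 10*c^2 + 10*c - 9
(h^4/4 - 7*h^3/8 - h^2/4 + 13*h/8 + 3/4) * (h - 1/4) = h^5/4 - 15*h^4/16 - h^3/32 + 27*h^2/16 + 11*h/32 - 3/16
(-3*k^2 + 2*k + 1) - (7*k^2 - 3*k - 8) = -10*k^2 + 5*k + 9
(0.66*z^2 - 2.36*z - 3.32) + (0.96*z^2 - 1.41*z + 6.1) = 1.62*z^2 - 3.77*z + 2.78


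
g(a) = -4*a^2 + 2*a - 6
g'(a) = 2 - 8*a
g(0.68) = -6.49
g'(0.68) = -3.44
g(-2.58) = -37.79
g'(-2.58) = 22.64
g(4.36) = -73.32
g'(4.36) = -32.88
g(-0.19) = -6.52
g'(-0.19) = 3.52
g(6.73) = -173.71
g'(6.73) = -51.84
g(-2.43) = -34.48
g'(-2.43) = 21.44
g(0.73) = -6.67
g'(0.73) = -3.84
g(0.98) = -7.88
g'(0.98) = -5.84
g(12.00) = -558.00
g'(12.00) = -94.00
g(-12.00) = -606.00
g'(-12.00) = 98.00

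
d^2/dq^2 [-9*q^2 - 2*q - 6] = -18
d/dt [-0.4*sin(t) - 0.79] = -0.4*cos(t)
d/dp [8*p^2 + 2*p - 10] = 16*p + 2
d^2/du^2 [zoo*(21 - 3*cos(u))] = zoo*cos(u)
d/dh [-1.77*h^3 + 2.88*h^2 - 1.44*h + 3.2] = -5.31*h^2 + 5.76*h - 1.44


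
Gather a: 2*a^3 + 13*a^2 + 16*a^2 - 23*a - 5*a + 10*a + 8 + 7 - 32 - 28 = 2*a^3 + 29*a^2 - 18*a - 45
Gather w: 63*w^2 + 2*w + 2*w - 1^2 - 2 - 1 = 63*w^2 + 4*w - 4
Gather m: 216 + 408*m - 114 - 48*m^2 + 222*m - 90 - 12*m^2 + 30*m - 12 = -60*m^2 + 660*m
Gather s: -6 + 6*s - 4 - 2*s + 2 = 4*s - 8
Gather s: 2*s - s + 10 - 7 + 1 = s + 4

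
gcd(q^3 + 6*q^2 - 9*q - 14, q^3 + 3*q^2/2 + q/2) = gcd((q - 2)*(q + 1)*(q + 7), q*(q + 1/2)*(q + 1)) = q + 1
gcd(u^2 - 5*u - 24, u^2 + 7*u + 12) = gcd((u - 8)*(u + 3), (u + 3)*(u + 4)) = u + 3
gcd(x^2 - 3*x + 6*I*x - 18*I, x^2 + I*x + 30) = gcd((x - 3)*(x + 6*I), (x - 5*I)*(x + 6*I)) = x + 6*I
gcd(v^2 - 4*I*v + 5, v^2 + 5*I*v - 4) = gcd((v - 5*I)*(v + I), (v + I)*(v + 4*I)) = v + I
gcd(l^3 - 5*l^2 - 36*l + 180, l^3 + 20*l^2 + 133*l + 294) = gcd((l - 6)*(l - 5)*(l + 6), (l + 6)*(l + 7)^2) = l + 6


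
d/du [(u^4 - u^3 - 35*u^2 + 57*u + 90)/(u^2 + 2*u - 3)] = (2*u^5 + 5*u^4 - 16*u^3 - 118*u^2 + 30*u - 351)/(u^4 + 4*u^3 - 2*u^2 - 12*u + 9)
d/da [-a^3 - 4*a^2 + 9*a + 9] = -3*a^2 - 8*a + 9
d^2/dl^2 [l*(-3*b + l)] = 2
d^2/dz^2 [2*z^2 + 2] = 4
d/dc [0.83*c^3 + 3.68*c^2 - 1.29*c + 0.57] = 2.49*c^2 + 7.36*c - 1.29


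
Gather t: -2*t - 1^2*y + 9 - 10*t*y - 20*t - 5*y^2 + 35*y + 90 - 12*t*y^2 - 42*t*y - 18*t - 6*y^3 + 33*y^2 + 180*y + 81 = t*(-12*y^2 - 52*y - 40) - 6*y^3 + 28*y^2 + 214*y + 180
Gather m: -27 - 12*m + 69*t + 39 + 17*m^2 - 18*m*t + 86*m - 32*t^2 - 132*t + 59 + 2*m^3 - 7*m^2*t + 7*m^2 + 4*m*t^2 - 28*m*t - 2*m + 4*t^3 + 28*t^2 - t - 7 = 2*m^3 + m^2*(24 - 7*t) + m*(4*t^2 - 46*t + 72) + 4*t^3 - 4*t^2 - 64*t + 64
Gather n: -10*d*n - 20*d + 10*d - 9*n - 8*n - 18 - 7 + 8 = -10*d + n*(-10*d - 17) - 17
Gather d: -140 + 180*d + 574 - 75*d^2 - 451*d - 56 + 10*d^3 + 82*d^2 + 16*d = 10*d^3 + 7*d^2 - 255*d + 378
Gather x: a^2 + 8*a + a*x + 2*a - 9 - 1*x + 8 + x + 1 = a^2 + a*x + 10*a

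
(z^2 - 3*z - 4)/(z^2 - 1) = (z - 4)/(z - 1)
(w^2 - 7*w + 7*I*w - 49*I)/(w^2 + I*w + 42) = (w - 7)/(w - 6*I)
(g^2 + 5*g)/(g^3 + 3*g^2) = (g + 5)/(g*(g + 3))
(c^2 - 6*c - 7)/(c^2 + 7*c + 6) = (c - 7)/(c + 6)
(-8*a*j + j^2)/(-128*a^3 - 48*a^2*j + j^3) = j/(16*a^2 + 8*a*j + j^2)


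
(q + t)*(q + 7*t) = q^2 + 8*q*t + 7*t^2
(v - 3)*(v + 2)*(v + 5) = v^3 + 4*v^2 - 11*v - 30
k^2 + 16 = (k - 4*I)*(k + 4*I)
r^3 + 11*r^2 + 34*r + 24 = (r + 1)*(r + 4)*(r + 6)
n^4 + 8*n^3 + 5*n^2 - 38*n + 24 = (n - 1)^2*(n + 4)*(n + 6)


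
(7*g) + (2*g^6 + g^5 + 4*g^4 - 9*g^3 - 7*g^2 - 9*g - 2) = 2*g^6 + g^5 + 4*g^4 - 9*g^3 - 7*g^2 - 2*g - 2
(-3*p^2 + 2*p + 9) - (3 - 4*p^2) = p^2 + 2*p + 6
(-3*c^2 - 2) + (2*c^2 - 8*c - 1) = -c^2 - 8*c - 3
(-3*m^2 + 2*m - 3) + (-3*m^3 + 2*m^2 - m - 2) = -3*m^3 - m^2 + m - 5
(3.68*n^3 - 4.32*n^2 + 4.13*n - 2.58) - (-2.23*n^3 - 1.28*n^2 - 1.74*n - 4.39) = 5.91*n^3 - 3.04*n^2 + 5.87*n + 1.81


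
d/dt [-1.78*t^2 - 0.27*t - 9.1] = -3.56*t - 0.27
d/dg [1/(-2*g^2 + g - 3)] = (4*g - 1)/(2*g^2 - g + 3)^2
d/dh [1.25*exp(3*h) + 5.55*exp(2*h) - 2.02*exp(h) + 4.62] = (3.75*exp(2*h) + 11.1*exp(h) - 2.02)*exp(h)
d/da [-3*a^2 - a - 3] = -6*a - 1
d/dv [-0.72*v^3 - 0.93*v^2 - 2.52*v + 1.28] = -2.16*v^2 - 1.86*v - 2.52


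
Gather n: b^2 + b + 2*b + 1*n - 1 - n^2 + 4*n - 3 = b^2 + 3*b - n^2 + 5*n - 4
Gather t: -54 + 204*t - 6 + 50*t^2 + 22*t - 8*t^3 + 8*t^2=-8*t^3 + 58*t^2 + 226*t - 60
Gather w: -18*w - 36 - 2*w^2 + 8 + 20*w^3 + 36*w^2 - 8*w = 20*w^3 + 34*w^2 - 26*w - 28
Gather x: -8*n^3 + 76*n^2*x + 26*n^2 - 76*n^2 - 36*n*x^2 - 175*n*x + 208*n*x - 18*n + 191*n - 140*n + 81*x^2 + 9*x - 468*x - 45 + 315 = -8*n^3 - 50*n^2 + 33*n + x^2*(81 - 36*n) + x*(76*n^2 + 33*n - 459) + 270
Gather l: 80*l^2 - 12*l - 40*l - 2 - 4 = 80*l^2 - 52*l - 6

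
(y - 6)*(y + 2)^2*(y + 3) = y^4 + y^3 - 26*y^2 - 84*y - 72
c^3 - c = c*(c - 1)*(c + 1)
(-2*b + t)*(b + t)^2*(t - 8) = -2*b^3*t + 16*b^3 - 3*b^2*t^2 + 24*b^2*t + t^4 - 8*t^3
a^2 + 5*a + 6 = (a + 2)*(a + 3)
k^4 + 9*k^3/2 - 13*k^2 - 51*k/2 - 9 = (k - 3)*(k + 1/2)*(k + 1)*(k + 6)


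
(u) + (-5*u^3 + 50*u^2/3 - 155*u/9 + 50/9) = -5*u^3 + 50*u^2/3 - 146*u/9 + 50/9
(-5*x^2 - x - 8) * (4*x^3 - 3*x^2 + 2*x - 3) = -20*x^5 + 11*x^4 - 39*x^3 + 37*x^2 - 13*x + 24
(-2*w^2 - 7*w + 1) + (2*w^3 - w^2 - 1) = 2*w^3 - 3*w^2 - 7*w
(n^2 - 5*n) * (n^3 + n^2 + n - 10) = n^5 - 4*n^4 - 4*n^3 - 15*n^2 + 50*n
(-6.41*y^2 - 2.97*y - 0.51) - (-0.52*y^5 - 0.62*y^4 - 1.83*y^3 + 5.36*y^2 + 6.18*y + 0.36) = 0.52*y^5 + 0.62*y^4 + 1.83*y^3 - 11.77*y^2 - 9.15*y - 0.87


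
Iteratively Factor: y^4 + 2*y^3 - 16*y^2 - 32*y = (y)*(y^3 + 2*y^2 - 16*y - 32) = y*(y + 2)*(y^2 - 16) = y*(y - 4)*(y + 2)*(y + 4)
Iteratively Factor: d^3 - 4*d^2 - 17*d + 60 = (d - 3)*(d^2 - d - 20) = (d - 5)*(d - 3)*(d + 4)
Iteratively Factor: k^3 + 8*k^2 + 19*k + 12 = (k + 4)*(k^2 + 4*k + 3) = (k + 3)*(k + 4)*(k + 1)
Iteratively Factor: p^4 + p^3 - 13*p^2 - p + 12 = (p + 1)*(p^3 - 13*p + 12) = (p + 1)*(p + 4)*(p^2 - 4*p + 3) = (p - 1)*(p + 1)*(p + 4)*(p - 3)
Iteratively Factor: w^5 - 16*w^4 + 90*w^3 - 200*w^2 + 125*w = (w - 5)*(w^4 - 11*w^3 + 35*w^2 - 25*w) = (w - 5)^2*(w^3 - 6*w^2 + 5*w) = (w - 5)^2*(w - 1)*(w^2 - 5*w) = (w - 5)^3*(w - 1)*(w)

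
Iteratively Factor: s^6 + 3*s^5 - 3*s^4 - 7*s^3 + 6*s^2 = (s + 2)*(s^5 + s^4 - 5*s^3 + 3*s^2) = s*(s + 2)*(s^4 + s^3 - 5*s^2 + 3*s) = s*(s + 2)*(s + 3)*(s^3 - 2*s^2 + s) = s*(s - 1)*(s + 2)*(s + 3)*(s^2 - s) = s^2*(s - 1)*(s + 2)*(s + 3)*(s - 1)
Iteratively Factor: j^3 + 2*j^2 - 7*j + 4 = (j - 1)*(j^2 + 3*j - 4) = (j - 1)*(j + 4)*(j - 1)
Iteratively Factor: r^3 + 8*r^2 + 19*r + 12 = (r + 3)*(r^2 + 5*r + 4) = (r + 1)*(r + 3)*(r + 4)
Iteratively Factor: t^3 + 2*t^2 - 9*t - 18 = (t - 3)*(t^2 + 5*t + 6) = (t - 3)*(t + 3)*(t + 2)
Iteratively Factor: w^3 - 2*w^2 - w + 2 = (w + 1)*(w^2 - 3*w + 2) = (w - 2)*(w + 1)*(w - 1)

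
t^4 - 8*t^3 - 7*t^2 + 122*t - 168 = (t - 7)*(t - 3)*(t - 2)*(t + 4)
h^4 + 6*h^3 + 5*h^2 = h^2*(h + 1)*(h + 5)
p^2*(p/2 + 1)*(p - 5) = p^4/2 - 3*p^3/2 - 5*p^2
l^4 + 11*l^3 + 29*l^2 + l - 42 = (l - 1)*(l + 2)*(l + 3)*(l + 7)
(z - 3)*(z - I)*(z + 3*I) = z^3 - 3*z^2 + 2*I*z^2 + 3*z - 6*I*z - 9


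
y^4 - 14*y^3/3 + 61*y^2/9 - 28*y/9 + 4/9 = (y - 2)^2*(y - 1/3)^2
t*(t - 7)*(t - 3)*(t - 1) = t^4 - 11*t^3 + 31*t^2 - 21*t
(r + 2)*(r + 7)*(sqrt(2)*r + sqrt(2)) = sqrt(2)*r^3 + 10*sqrt(2)*r^2 + 23*sqrt(2)*r + 14*sqrt(2)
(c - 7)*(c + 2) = c^2 - 5*c - 14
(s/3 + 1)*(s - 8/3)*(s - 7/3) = s^3/3 - 2*s^2/3 - 79*s/27 + 56/9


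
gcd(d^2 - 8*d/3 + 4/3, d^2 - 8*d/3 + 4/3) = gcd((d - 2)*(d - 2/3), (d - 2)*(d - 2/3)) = d^2 - 8*d/3 + 4/3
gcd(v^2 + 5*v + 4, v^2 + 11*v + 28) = v + 4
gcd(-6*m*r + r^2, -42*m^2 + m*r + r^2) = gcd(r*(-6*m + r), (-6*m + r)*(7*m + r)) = -6*m + r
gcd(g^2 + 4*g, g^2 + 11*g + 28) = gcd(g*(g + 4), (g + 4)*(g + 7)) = g + 4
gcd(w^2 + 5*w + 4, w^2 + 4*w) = w + 4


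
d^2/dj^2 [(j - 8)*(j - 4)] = 2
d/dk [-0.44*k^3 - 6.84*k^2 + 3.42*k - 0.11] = -1.32*k^2 - 13.68*k + 3.42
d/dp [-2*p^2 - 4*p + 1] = -4*p - 4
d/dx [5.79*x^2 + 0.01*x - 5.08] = 11.58*x + 0.01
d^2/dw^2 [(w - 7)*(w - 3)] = 2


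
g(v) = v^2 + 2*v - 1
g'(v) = 2*v + 2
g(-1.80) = -1.36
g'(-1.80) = -1.60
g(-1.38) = -1.86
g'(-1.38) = -0.76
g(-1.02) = -2.00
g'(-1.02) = -0.04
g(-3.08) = 2.33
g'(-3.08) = -4.16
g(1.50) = 4.25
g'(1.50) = 5.00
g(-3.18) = 2.75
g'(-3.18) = -4.36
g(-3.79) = 5.78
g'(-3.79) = -5.58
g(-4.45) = 9.90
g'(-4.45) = -6.90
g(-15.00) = 194.00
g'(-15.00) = -28.00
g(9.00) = 98.00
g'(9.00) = 20.00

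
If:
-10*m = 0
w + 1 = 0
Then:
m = 0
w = -1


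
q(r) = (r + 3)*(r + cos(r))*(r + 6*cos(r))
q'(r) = (1 - 6*sin(r))*(r + 3)*(r + cos(r)) + (1 - sin(r))*(r + 3)*(r + 6*cos(r)) + (r + cos(r))*(r + 6*cos(r))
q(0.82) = 28.20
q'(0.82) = -7.01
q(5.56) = 543.25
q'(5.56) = 475.01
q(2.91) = -33.53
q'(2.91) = -23.33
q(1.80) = 3.30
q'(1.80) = -35.82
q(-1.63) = 4.59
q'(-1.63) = -18.26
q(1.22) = 21.66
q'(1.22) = -24.61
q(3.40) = -37.39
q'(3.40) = 14.32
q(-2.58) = 11.02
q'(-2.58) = 15.27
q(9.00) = 342.96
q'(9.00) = -89.45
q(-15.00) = -3698.76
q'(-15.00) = 1622.54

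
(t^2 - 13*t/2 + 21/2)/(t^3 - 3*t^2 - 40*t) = (-2*t^2 + 13*t - 21)/(2*t*(-t^2 + 3*t + 40))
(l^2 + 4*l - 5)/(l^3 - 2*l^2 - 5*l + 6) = (l + 5)/(l^2 - l - 6)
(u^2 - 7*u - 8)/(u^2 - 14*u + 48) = (u + 1)/(u - 6)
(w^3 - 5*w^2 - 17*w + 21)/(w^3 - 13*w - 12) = (w^2 - 8*w + 7)/(w^2 - 3*w - 4)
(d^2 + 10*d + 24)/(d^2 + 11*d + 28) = (d + 6)/(d + 7)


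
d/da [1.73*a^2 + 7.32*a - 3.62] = 3.46*a + 7.32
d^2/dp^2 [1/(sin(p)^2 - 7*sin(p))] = (-4*sin(p) + 21 - 43/sin(p) - 42/sin(p)^2 + 98/sin(p)^3)/(sin(p) - 7)^3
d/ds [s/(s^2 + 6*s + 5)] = (5 - s^2)/(s^4 + 12*s^3 + 46*s^2 + 60*s + 25)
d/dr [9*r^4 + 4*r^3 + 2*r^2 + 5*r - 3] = 36*r^3 + 12*r^2 + 4*r + 5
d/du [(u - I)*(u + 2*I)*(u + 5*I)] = 3*u^2 + 12*I*u - 3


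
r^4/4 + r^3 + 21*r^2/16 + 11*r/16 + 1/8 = (r/4 + 1/2)*(r + 1/2)^2*(r + 1)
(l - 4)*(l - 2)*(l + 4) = l^3 - 2*l^2 - 16*l + 32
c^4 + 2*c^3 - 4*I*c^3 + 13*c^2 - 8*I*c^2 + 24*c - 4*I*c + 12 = (c - 6*I)*(c + 2*I)*(-I*c - I)*(I*c + I)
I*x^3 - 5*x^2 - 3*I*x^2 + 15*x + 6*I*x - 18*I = (x - 3)*(x + 6*I)*(I*x + 1)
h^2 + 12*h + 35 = (h + 5)*(h + 7)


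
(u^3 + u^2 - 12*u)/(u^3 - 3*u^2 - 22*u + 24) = u*(u - 3)/(u^2 - 7*u + 6)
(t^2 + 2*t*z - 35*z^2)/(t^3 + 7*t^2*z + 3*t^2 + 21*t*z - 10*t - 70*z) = (t - 5*z)/(t^2 + 3*t - 10)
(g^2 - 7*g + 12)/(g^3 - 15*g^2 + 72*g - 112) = (g - 3)/(g^2 - 11*g + 28)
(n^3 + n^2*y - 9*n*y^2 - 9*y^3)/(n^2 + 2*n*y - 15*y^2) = (n^2 + 4*n*y + 3*y^2)/(n + 5*y)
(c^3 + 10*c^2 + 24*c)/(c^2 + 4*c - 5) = c*(c^2 + 10*c + 24)/(c^2 + 4*c - 5)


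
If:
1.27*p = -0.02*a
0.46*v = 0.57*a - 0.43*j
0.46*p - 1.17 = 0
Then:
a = -161.51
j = -1.06976744186047*v - 214.095803842265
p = 2.54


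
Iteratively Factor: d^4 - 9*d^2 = (d - 3)*(d^3 + 3*d^2) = (d - 3)*(d + 3)*(d^2) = d*(d - 3)*(d + 3)*(d)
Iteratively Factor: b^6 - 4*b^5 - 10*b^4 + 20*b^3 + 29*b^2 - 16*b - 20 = (b + 1)*(b^5 - 5*b^4 - 5*b^3 + 25*b^2 + 4*b - 20) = (b + 1)^2*(b^4 - 6*b^3 + b^2 + 24*b - 20) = (b - 2)*(b + 1)^2*(b^3 - 4*b^2 - 7*b + 10) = (b - 5)*(b - 2)*(b + 1)^2*(b^2 + b - 2) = (b - 5)*(b - 2)*(b - 1)*(b + 1)^2*(b + 2)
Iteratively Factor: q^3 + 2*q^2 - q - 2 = (q + 2)*(q^2 - 1) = (q - 1)*(q + 2)*(q + 1)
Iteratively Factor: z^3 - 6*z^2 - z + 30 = (z + 2)*(z^2 - 8*z + 15) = (z - 5)*(z + 2)*(z - 3)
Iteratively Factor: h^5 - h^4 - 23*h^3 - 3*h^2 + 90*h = (h)*(h^4 - h^3 - 23*h^2 - 3*h + 90) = h*(h + 3)*(h^3 - 4*h^2 - 11*h + 30) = h*(h + 3)^2*(h^2 - 7*h + 10) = h*(h - 2)*(h + 3)^2*(h - 5)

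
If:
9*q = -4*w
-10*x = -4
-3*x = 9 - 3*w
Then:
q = -68/45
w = 17/5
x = 2/5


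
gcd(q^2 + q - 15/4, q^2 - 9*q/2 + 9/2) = q - 3/2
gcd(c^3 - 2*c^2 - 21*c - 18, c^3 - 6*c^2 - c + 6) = c^2 - 5*c - 6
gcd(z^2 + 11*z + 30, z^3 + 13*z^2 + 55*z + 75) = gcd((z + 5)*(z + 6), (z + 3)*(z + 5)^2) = z + 5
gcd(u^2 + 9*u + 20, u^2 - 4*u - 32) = u + 4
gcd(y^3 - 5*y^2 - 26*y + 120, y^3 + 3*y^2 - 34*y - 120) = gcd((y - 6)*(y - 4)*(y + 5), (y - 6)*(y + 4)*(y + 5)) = y^2 - y - 30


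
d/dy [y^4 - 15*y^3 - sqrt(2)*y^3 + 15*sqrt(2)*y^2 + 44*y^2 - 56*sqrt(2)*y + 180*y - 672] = 4*y^3 - 45*y^2 - 3*sqrt(2)*y^2 + 30*sqrt(2)*y + 88*y - 56*sqrt(2) + 180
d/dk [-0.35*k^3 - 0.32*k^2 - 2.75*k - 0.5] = -1.05*k^2 - 0.64*k - 2.75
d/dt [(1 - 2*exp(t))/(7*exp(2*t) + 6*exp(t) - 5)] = (14*exp(2*t) - 14*exp(t) + 4)*exp(t)/(49*exp(4*t) + 84*exp(3*t) - 34*exp(2*t) - 60*exp(t) + 25)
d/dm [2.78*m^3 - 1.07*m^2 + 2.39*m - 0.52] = 8.34*m^2 - 2.14*m + 2.39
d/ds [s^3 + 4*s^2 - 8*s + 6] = 3*s^2 + 8*s - 8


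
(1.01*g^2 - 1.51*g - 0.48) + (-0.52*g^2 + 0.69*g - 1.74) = 0.49*g^2 - 0.82*g - 2.22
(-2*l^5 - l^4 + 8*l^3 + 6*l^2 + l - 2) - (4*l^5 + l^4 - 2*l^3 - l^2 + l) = -6*l^5 - 2*l^4 + 10*l^3 + 7*l^2 - 2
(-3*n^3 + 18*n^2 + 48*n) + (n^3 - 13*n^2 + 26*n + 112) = -2*n^3 + 5*n^2 + 74*n + 112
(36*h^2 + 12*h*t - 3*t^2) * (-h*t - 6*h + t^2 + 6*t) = -36*h^3*t - 216*h^3 + 24*h^2*t^2 + 144*h^2*t + 15*h*t^3 + 90*h*t^2 - 3*t^4 - 18*t^3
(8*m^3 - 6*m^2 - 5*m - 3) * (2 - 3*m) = -24*m^4 + 34*m^3 + 3*m^2 - m - 6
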